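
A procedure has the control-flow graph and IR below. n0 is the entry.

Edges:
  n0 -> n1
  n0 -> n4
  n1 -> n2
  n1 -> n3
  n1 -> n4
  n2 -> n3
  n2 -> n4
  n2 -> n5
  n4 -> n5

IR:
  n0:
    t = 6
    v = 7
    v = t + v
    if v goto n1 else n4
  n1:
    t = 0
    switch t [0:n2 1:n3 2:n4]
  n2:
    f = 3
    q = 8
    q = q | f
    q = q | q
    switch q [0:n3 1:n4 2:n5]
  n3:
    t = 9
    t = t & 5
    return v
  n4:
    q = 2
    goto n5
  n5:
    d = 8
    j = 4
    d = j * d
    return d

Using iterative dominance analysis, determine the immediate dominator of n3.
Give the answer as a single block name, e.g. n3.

Answer: n1

Working:
idom tree: n1←n0 n2←n1 n3←n1 n4←n0 n5←n0
Dom∩ at merges:
  n3: preds {n1,n2}: {n0,n1} ∩ {n0,n1,n2} = {n0,n1}; idom=n1
  n4: preds {n0,n1,n2}: {n0} ∩ {n0,n1} ∩ {n0,n1,n2} = {n0}; idom=n0
  n5: preds {n2,n4}: {n0,n1,n2} ∩ {n0,n4} = {n0}; idom=n0

idom(n3) = n1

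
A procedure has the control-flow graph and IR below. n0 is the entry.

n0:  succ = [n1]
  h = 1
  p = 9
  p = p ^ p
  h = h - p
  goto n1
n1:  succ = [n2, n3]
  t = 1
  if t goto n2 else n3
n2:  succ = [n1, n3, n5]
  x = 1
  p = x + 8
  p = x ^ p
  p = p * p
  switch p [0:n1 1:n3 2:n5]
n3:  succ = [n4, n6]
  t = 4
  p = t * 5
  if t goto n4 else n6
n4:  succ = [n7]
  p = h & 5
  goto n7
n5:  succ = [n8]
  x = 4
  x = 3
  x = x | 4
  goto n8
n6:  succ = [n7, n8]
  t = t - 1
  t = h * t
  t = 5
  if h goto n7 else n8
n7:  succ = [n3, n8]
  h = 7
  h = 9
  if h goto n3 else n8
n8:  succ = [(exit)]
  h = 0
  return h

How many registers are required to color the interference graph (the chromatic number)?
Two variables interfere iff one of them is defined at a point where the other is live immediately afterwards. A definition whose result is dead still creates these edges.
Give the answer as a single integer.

Answer: 3

Derivation:
def/use:
  n0: def={h,p} ue=∅
  n1: def={t} ue=∅
  n2: def={p,x} ue=∅
  n3: def={p,t} ue=∅
  n4: def={p} ue={h}
  n5: def={x} ue=∅
  n6: def={t} ue={h,t}
  n7: def={h} ue=∅
  n8: def={h} ue=∅

Live sets:
  n0 li=∅ lo={h}
  n1 li={h} lo={h}
  n2 li={h} lo={h}
  n3 li={h} lo={h,t}
  n4 li={h} lo=∅
  n5 li=∅ lo=∅
  n6 li={h,t} lo=∅
  n7 li=∅ lo={h}
  n8 li=∅ lo=∅

Interfere edges:
  h — {p,t,x}
  p — {h,t,x}
  t — {h,p}
  x — {h,p}

Colouring:
  lower bound: {h,p,t} mutually conflict ⇒ χ ≥ 3
  assign h→c0 p→c1 t→c2 x→c2 — no edge inside a register ⇒ χ ≤ 3
  χ = 3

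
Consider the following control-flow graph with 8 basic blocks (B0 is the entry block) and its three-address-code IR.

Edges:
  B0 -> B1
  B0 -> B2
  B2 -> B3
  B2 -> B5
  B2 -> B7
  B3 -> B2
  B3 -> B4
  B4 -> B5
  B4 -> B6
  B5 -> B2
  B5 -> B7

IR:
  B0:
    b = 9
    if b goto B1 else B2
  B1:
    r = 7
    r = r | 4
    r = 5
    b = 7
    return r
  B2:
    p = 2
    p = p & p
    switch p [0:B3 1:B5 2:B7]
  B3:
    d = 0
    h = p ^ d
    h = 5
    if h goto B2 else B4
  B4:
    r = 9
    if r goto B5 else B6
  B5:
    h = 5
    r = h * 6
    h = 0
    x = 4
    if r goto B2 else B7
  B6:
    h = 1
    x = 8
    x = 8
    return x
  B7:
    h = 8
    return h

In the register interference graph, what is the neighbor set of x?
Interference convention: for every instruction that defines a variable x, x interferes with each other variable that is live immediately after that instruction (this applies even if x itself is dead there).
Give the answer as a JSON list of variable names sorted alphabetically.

Answer: ["r"]

Working:
Block summaries:
  B0: {b} / ∅
  B1: {b,r} / ∅
  B2: {p} / ∅
  B3: {d,h} / {p}
  B4: {r} / ∅
  B5: {h,r,x} / ∅
  B6: {h,x} / ∅
  B7: {h} / ∅

Backward fixpoint:
  live B0: ∅→∅
  live B1: ∅→∅
  live B2: ∅→{p}
  live B3: {p}→∅
  live B4: ∅→∅
  live B5: ∅→∅
  live B6: ∅→∅
  live B7: ∅→∅

Conflict graph:
  b: {r}
  d: {p}
  h: {r}
  p: {d}
  r: {b,h,x}
  x: {r}

N(x) = ["r"]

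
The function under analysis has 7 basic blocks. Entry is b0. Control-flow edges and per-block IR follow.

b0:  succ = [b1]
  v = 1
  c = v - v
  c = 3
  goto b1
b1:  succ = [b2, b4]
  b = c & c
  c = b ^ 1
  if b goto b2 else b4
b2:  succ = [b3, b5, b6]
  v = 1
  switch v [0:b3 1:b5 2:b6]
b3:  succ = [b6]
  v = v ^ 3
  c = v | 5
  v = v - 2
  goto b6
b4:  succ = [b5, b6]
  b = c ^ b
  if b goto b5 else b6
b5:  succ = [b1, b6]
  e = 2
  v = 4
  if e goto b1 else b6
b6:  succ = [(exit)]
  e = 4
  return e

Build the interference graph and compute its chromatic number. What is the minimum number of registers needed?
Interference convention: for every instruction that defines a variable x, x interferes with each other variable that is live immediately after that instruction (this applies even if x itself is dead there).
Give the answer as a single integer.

def/use:
  b0 def {c,v} use ∅
  b1 def {b,c} use {c}
  b2 def {v} use ∅
  b3 def {c,v} use {v}
  b4 def {b} use {b,c}
  b5 def {e,v} use ∅
  b6 def {e} use ∅

Live sets:
  b0: in=∅ out={c}
  b1: in={c} out={b,c}
  b2: in={c} out={c,v}
  b3: in={v} out=∅
  b4: in={b,c} out={c}
  b5: in={c} out={c}
  b6: in=∅ out=∅

Conflict graph:
  b: {c}
  c: {b,e,v}
  e: {c,v}
  v: {c,e}

Colouring:
  lower bound: {c,e,v} mutually conflict ⇒ χ ≥ 3
  assign b→c1 c→c0 e→c1 v→c2 — no edge inside a register ⇒ χ ≤ 3
  χ = 3

Answer: 3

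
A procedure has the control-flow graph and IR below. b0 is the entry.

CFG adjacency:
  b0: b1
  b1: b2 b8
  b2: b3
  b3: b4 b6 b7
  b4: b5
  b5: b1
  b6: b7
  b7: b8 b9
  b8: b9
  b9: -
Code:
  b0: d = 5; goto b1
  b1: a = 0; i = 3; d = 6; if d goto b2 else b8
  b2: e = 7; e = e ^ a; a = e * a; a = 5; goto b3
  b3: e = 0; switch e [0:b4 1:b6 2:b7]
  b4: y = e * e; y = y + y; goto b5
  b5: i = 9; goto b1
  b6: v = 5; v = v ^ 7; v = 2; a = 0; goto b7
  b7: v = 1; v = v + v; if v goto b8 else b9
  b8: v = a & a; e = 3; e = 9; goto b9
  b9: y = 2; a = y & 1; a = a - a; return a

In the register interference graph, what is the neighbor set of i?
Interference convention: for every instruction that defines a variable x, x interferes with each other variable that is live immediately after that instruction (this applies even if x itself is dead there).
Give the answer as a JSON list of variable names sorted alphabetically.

Answer: ["a"]

Working:
Block summaries:
  b0 def {d} use ∅
  b1 def {a,d,i} use ∅
  b2 def {a,e} use {a}
  b3 def {e} use ∅
  b4 def {y} use {e}
  b5 def {i} use ∅
  b6 def {a,v} use ∅
  b7 def {v} use ∅
  b8 def {e,v} use {a}
  b9 def {a,y} use ∅

Live sets:
  live b0: ∅→∅
  live b1: ∅→{a}
  live b2: {a}→{a}
  live b3: {a}→{a,e}
  live b4: {e}→∅
  live b5: ∅→∅
  live b6: ∅→{a}
  live b7: {a}→{a}
  live b8: {a}→∅
  live b9: ∅→∅

Conflict graph:
  a — {d,e,i,v}
  d — {a}
  e — {a}
  i — {a}
  v — {a}
  y — ∅

N(i) = ["a"]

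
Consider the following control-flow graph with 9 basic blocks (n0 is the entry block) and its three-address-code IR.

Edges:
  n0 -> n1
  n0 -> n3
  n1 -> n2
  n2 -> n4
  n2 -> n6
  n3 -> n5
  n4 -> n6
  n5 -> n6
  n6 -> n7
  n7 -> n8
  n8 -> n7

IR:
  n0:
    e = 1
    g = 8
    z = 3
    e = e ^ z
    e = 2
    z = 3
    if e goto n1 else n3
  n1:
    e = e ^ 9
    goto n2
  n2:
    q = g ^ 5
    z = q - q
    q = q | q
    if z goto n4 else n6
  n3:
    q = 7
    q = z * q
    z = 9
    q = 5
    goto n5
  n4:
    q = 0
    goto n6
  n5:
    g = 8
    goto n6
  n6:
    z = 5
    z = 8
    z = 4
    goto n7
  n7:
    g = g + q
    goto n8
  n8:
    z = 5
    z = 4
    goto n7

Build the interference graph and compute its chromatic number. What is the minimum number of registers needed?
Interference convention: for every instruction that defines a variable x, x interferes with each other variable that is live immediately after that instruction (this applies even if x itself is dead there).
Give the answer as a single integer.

Answer: 3

Analysis:
Per-block:
  n0 def {e,g,z} use ∅
  n1 def {e} use {e}
  n2 def {q,z} use {g}
  n3 def {q,z} use {z}
  n4 def {q} use ∅
  n5 def {g} use ∅
  n6 def {z} use ∅
  n7 def {g} use {g,q}
  n8 def {z} use ∅

Backward fixpoint:
  live n0: ∅→{e,g,z}
  live n1: {e,g}→{g}
  live n2: {g}→{g,q}
  live n3: {z}→{q}
  live n4: {g}→{g,q}
  live n5: {q}→{g,q}
  live n6: {g,q}→{g,q}
  live n7: {g,q}→{g,q}
  live n8: {g,q}→{g,q}

Interfere edges:
  e↔{g,z}
  g↔{e,q,z}
  q↔{g,z}
  z↔{e,g,q}

Registers:
  clique {e,g,z} ⇒ need ≥ 3
  assign e→c2 g→c0 q→c2 z→c1 — no edge inside a register ⇒ χ ≤ 3
  χ = 3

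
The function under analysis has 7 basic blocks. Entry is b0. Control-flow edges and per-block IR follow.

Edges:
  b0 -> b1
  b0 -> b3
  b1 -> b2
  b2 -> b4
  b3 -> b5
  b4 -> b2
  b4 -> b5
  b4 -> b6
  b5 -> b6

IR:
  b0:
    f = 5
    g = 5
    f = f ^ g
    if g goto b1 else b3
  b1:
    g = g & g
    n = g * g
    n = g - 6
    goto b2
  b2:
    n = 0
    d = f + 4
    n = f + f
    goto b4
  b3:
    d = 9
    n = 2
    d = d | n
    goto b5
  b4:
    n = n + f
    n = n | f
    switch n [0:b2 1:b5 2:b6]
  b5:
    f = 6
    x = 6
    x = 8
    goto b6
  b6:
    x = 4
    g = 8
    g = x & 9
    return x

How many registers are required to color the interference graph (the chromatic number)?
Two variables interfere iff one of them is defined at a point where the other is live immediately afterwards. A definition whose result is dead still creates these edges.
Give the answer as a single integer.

Answer: 3

Analysis:
Block summaries:
  b0 def {f,g} use ∅
  b1 def {g,n} use {g}
  b2 def {d,n} use {f}
  b3 def {d,n} use ∅
  b4 def {n} use {f,n}
  b5 def {f,x} use ∅
  b6 def {g,x} use ∅

Backward fixpoint:
  b0 li=∅ lo={f,g}
  b1 li={f,g} lo={f}
  b2 li={f} lo={f,n}
  b3 li=∅ lo=∅
  b4 li={f,n} lo={f}
  b5 li=∅ lo=∅
  b6 li=∅ lo=∅

Conflict graph:
  d↔{f,n}
  f↔{d,g,n}
  g↔{f,n,x}
  n↔{d,f,g}
  x↔{g}

Colouring:
  lower bound: {d,f,n} mutually conflict ⇒ χ ≥ 3
  3-colouring: r0={f,x}  r1={d,g}  r2={n}
  χ = 3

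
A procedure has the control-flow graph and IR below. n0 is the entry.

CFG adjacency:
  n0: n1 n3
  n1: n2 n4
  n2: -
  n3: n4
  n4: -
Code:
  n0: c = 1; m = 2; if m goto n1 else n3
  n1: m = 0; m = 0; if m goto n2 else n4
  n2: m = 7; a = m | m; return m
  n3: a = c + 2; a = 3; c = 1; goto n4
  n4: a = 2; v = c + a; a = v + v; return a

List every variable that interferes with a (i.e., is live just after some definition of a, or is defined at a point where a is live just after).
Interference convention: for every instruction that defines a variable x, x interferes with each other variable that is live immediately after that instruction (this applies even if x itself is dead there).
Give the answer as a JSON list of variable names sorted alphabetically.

Per-block:
  n0: {c,m} / ∅
  n1: {m} / ∅
  n2: {a,m} / ∅
  n3: {a,c} / {c}
  n4: {a,v} / {c}

Backward fixpoint:
  n0: in=∅ out={c}
  n1: in={c} out={c}
  n2: in=∅ out=∅
  n3: in={c} out={c}
  n4: in={c} out=∅

Interfere edges:
  a↔{c,m}
  c↔{a,m}
  m↔{a,c}
  v↔∅

N(a) = ["c", "m"]

Answer: ["c", "m"]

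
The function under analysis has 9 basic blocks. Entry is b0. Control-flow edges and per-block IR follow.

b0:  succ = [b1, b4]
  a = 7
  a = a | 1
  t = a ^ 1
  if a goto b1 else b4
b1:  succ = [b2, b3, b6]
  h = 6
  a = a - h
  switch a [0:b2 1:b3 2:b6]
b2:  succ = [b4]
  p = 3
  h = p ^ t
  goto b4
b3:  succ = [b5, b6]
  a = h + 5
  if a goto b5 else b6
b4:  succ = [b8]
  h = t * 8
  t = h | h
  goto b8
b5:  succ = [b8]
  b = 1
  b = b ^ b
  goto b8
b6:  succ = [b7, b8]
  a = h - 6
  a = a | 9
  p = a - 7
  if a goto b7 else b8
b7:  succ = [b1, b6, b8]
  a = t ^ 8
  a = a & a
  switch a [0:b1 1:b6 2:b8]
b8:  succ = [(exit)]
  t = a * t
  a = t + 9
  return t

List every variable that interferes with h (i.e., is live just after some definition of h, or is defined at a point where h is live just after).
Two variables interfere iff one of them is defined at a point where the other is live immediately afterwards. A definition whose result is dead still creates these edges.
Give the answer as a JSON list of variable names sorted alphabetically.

Answer: ["a", "p", "t"]

Working:
Block summaries:
  b0 def {a,t} use ∅
  b1 def {a,h} use {a}
  b2 def {h,p} use {t}
  b3 def {a} use {h}
  b4 def {h,t} use {t}
  b5 def {b} use ∅
  b6 def {a,p} use {h}
  b7 def {a} use {t}
  b8 def {a,t} use {a,t}

Live sets:
  b0: in=∅ out={a,t}
  b1: in={a,t} out={a,h,t}
  b2: in={a,t} out={a,t}
  b3: in={h,t} out={a,h,t}
  b4: in={a,t} out={a,t}
  b5: in={a,t} out={a,t}
  b6: in={h,t} out={a,h,t}
  b7: in={h,t} out={a,h,t}
  b8: in={a,t} out=∅

Interference:
  a: {b,h,p,t}
  b: {a,t}
  h: {a,p,t}
  p: {a,h,t}
  t: {a,b,h,p}

N(h) = ["a", "p", "t"]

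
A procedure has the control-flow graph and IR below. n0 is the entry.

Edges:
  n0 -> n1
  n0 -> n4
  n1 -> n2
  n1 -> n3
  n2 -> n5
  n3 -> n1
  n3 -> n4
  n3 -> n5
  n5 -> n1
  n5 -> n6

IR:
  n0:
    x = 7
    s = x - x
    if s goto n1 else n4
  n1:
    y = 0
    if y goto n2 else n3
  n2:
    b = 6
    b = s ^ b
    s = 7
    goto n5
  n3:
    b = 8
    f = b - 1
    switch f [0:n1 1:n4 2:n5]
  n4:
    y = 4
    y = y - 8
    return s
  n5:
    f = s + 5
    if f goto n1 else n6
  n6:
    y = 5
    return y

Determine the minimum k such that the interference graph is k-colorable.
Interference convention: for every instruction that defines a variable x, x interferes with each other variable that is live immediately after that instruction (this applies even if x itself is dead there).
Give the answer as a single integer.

Block summaries:
  n0 def {s,x} use ∅
  n1 def {y} use ∅
  n2 def {b,s} use {s}
  n3 def {b,f} use ∅
  n4 def {y} use {s}
  n5 def {f} use {s}
  n6 def {y} use ∅

Liveness:
  n0 li=∅ lo={s}
  n1 li={s} lo={s}
  n2 li={s} lo={s}
  n3 li={s} lo={s}
  n4 li={s} lo=∅
  n5 li={s} lo={s}
  n6 li=∅ lo=∅

Interference:
  b↔{s}
  f↔{s}
  s↔{b,f,y}
  x↔∅
  y↔{s}

Colouring:
  clique {b,s} ⇒ need ≥ 2
  assign b→c1 f→c1 s→c0 x→c0 y→c1 — no edge inside a register ⇒ χ ≤ 2
  χ = 2

Answer: 2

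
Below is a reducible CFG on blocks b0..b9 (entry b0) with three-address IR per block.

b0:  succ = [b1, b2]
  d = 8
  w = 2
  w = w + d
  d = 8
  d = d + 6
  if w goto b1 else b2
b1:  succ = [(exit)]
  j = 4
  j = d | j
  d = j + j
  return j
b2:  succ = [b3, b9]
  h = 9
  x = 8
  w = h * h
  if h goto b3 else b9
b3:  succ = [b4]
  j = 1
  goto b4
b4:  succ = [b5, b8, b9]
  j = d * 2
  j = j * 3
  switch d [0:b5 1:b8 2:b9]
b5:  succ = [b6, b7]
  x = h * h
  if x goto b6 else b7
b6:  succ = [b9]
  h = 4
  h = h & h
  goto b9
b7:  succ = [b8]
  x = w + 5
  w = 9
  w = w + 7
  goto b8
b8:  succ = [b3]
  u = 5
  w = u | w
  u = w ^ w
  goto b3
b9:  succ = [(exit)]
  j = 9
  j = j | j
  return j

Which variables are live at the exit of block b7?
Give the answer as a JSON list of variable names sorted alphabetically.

Answer: ["d", "h", "w"]

Derivation:
def/use:
  b0: def={d,w} ue=∅
  b1: def={d,j} ue={d}
  b2: def={h,w,x} ue=∅
  b3: def={j} ue=∅
  b4: def={j} ue={d}
  b5: def={x} ue={h}
  b6: def={h} ue=∅
  b7: def={w,x} ue={w}
  b8: def={u,w} ue={w}
  b9: def={j} ue=∅

Liveness:
  b0: in=∅ out={d}
  b1: in={d} out=∅
  b2: in={d} out={d,h,w}
  b3: in={d,h,w} out={d,h,w}
  b4: in={d,h,w} out={d,h,w}
  b5: in={d,h,w} out={d,h,w}
  b6: in=∅ out=∅
  b7: in={d,h,w} out={d,h,w}
  b8: in={d,h,w} out={d,h,w}
  b9: in=∅ out=∅

live-out(b7) = ["d", "h", "w"]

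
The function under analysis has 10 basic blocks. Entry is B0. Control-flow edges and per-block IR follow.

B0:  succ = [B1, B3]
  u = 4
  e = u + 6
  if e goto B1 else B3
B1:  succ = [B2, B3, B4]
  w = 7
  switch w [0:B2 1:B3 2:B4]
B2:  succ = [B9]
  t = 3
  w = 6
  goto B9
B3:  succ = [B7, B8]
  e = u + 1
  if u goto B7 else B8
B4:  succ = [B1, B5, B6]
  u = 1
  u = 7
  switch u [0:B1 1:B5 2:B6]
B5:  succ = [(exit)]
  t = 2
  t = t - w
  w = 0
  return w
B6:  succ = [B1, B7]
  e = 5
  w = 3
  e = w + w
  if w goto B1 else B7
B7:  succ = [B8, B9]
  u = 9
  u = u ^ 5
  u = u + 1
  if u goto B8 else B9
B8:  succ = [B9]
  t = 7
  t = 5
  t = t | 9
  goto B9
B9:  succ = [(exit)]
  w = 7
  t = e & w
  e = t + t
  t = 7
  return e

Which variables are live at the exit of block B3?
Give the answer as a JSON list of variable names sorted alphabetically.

Block summaries:
  B0: {e,u} / ∅
  B1: {w} / ∅
  B2: {t,w} / ∅
  B3: {e} / {u}
  B4: {u} / ∅
  B5: {t,w} / {w}
  B6: {e,w} / ∅
  B7: {u} / ∅
  B8: {t} / ∅
  B9: {e,t,w} / {e}

Live sets:
  live B0: ∅→{e,u}
  live B1: {e,u}→{e,u,w}
  live B2: {e}→{e}
  live B3: {u}→{e}
  live B4: {e,w}→{e,u,w}
  live B5: {w}→∅
  live B6: {u}→{e,u}
  live B7: {e}→{e}
  live B8: {e}→{e}
  live B9: {e}→∅

live-out(B3) = ["e"]

Answer: ["e"]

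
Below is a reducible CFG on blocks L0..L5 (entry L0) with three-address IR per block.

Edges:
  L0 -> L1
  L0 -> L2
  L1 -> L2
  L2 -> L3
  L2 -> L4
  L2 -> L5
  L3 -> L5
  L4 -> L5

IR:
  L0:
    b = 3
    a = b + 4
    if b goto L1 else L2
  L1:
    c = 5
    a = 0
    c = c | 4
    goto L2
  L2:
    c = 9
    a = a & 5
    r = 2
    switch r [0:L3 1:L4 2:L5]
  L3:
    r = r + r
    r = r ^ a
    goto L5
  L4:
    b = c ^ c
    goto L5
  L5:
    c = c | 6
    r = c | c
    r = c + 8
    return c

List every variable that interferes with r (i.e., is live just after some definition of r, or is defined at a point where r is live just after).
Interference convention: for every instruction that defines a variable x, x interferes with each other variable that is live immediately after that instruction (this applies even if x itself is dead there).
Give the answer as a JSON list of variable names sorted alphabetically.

Answer: ["a", "c"]

Working:
Per-block:
  L0: {a,b} / ∅
  L1: {a,c} / ∅
  L2: {a,c,r} / {a}
  L3: {r} / {a,r}
  L4: {b} / {c}
  L5: {c,r} / {c}

Backward fixpoint:
  live L0: ∅→{a}
  live L1: ∅→{a}
  live L2: {a}→{a,c,r}
  live L3: {a,c,r}→{c}
  live L4: {c}→{c}
  live L5: {c}→∅

Interference:
  a↔{b,c,r}
  b↔{a,c}
  c↔{a,b,r}
  r↔{a,c}

N(r) = ["a", "c"]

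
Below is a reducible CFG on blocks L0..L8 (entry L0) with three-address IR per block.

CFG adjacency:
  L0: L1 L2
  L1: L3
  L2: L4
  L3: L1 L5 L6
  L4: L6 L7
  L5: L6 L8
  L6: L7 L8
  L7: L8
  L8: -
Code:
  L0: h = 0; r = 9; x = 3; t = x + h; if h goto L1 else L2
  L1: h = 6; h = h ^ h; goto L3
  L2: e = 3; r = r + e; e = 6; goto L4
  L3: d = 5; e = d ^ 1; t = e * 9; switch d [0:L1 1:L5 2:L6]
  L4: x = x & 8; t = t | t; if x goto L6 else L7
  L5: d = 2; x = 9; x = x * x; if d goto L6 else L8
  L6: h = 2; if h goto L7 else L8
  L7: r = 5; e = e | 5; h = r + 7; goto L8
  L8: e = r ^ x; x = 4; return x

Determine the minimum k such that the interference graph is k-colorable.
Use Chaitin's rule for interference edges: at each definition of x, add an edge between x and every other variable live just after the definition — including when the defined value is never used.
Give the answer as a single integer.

def/use:
  L0: def={h,r,t,x} ue=∅
  L1: def={h} ue=∅
  L2: def={e,r} ue={r}
  L3: def={d,e,t} ue=∅
  L4: def={t,x} ue={t,x}
  L5: def={d,x} ue=∅
  L6: def={h} ue=∅
  L7: def={e,h,r} ue={e}
  L8: def={e,x} ue={r,x}

Liveness:
  live L0: ∅→{r,t,x}
  live L1: {r,x}→{r,x}
  live L2: {r,t,x}→{e,r,t,x}
  live L3: {r,x}→{e,r,x}
  live L4: {e,r,t,x}→{e,r,x}
  live L5: {e,r}→{e,r,x}
  live L6: {e,r,x}→{e,r,x}
  live L7: {e,x}→{r,x}
  live L8: {r,x}→∅

Interfere edges:
  d: {e,r,t,x}
  e: {d,h,r,t,x}
  h: {e,r,t,x}
  r: {d,e,h,t,x}
  t: {d,e,h,r,x}
  x: {d,e,h,r,t}

Chromatic number:
  {d,e,r,t,x} pairwise interfere (5-clique) ⇒ χ ≥ 5
  assign d→r4 e→r0 h→r4 r→r1 t→r2 x→r3 — no edge inside a register ⇒ χ ≤ 5
  χ = 5

Answer: 5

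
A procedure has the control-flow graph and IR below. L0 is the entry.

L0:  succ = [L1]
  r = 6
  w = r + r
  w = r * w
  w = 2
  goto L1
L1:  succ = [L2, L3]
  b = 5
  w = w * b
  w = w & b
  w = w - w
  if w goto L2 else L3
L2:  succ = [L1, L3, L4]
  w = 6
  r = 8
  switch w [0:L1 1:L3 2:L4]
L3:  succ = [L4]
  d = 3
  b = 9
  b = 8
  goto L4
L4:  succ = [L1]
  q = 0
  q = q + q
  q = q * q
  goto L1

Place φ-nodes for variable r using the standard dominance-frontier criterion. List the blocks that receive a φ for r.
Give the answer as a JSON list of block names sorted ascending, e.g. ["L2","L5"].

idom tree: L1←L0 L2←L1 L3←L1 L4←L1
Dom∩ at merges:
  L1: preds {L0,L2,L4}: {L0} ∩ {L0,L1,L2} ∩ {L0,L1,L4} = {L0}; idom=L0
  L3: preds {L1,L2}: {L0,L1} ∩ {L0,L1,L2} = {L0,L1}; idom=L1
  L4: preds {L2,L3}: {L0,L1,L2} ∩ {L0,L1,L3} = {L0,L1}; idom=L1

DF walk-up:
  join L1 pred L0: · stop@L0
  join L1 pred L2: L2→L1 stop@L0
  join L1 pred L4: L4→L1 stop@L0
  join L3 pred L1: · stop@L1
  join L3 pred L2: L2 stop@L1
  join L4 pred L2: L2 stop@L1
  join L4 pred L3: L3 stop@L1
  L0: DF=∅
  L1: DF={L1}
  L2: DF={L1,L3,L4}
  L3: DF={L4}
  L4: DF={L1}

φ for r: defs {L0,L2}
  DF⁺ = {L1,L3,L4}

Answer: ["L1", "L3", "L4"]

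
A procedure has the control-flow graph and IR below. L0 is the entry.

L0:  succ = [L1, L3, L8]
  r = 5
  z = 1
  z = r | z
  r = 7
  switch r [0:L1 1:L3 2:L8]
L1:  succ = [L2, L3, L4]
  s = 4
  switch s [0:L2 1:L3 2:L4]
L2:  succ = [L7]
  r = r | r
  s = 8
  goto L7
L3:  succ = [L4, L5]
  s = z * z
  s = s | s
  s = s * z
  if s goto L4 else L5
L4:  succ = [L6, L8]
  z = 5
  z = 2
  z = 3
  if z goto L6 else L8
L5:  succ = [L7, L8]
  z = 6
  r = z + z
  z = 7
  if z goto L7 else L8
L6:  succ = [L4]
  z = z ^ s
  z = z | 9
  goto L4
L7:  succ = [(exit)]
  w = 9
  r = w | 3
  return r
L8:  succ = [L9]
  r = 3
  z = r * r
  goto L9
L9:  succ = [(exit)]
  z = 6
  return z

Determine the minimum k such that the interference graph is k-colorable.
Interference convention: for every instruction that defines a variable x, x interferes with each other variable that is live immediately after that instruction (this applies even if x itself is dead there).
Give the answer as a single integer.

Block summaries:
  L0: {r,z} / ∅
  L1: {s} / ∅
  L2: {r,s} / {r}
  L3: {s} / {z}
  L4: {z} / ∅
  L5: {r,z} / ∅
  L6: {z} / {s,z}
  L7: {r,w} / ∅
  L8: {r,z} / ∅
  L9: {z} / ∅

Live sets:
  L0 li=∅ lo={r,z}
  L1 li={r,z} lo={r,s,z}
  L2 li={r} lo=∅
  L3 li={z} lo={s}
  L4 li={s} lo={s,z}
  L5 li=∅ lo=∅
  L6 li={s,z} lo={s}
  L7 li=∅ lo=∅
  L8 li=∅ lo=∅
  L9 li=∅ lo=∅

Conflict graph:
  r — {s,z}
  s — {r,z}
  w — ∅
  z — {r,s}

Colouring:
  lower bound: {r,s,z} mutually conflict ⇒ χ ≥ 3
  assign r→r0 s→r1 w→r0 z→r2 — no edge inside a register ⇒ χ ≤ 3
  χ = 3

Answer: 3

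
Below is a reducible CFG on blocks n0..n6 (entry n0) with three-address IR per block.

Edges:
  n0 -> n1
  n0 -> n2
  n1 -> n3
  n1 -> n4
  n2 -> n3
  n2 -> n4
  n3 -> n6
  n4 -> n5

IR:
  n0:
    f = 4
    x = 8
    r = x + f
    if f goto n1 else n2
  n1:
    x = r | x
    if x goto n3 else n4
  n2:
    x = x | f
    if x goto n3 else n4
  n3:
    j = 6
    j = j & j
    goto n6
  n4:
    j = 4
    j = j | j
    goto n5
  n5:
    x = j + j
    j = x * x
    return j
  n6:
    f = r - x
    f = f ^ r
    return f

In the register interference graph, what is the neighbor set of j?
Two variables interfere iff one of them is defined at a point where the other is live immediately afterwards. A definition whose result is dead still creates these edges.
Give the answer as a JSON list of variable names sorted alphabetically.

def/use:
  n0: def={f,r,x} ue=∅
  n1: def={x} ue={r,x}
  n2: def={x} ue={f,x}
  n3: def={j} ue=∅
  n4: def={j} ue=∅
  n5: def={j,x} ue={j}
  n6: def={f} ue={r,x}

Liveness:
  n0 li=∅ lo={f,r,x}
  n1 li={r,x} lo={r,x}
  n2 li={f,r,x} lo={r,x}
  n3 li={r,x} lo={r,x}
  n4 li=∅ lo={j}
  n5 li={j} lo=∅
  n6 li={r,x} lo=∅

Conflict graph:
  f — {r,x}
  j — {r,x}
  r — {f,j,x}
  x — {f,j,r}

N(j) = ["r", "x"]

Answer: ["r", "x"]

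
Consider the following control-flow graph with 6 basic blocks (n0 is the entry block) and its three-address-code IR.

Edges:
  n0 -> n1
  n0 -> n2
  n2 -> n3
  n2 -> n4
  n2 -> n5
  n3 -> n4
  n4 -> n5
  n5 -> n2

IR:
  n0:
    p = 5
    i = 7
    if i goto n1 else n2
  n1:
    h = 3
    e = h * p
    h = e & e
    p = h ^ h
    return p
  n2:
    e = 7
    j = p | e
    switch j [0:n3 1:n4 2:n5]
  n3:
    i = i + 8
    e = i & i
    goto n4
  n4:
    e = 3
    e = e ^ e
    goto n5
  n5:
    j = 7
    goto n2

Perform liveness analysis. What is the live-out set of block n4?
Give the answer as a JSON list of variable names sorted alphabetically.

Answer: ["i", "p"]

Derivation:
def/use:
  n0 def {i,p} use ∅
  n1 def {e,h,p} use {p}
  n2 def {e,j} use {p}
  n3 def {e,i} use {i}
  n4 def {e} use ∅
  n5 def {j} use ∅

Liveness:
  n0 li=∅ lo={i,p}
  n1 li={p} lo=∅
  n2 li={i,p} lo={i,p}
  n3 li={i,p} lo={i,p}
  n4 li={i,p} lo={i,p}
  n5 li={i,p} lo={i,p}

live-out(n4) = ["i", "p"]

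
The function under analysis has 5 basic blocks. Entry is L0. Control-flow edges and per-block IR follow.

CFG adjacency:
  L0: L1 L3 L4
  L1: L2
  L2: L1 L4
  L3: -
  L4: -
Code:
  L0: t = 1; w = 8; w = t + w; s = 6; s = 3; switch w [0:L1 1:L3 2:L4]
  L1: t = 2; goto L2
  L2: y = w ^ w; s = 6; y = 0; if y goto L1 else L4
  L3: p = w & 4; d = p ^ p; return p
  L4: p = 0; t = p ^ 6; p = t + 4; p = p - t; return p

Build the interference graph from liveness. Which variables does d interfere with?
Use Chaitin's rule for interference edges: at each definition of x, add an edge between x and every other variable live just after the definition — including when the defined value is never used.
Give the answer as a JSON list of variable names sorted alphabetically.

Answer: ["p"]

Analysis:
def/use:
  L0: {s,t,w} / ∅
  L1: {t} / ∅
  L2: {s,y} / {w}
  L3: {d,p} / {w}
  L4: {p,t} / ∅

Liveness:
  L0: in=∅ out={w}
  L1: in={w} out={w}
  L2: in={w} out={w}
  L3: in={w} out=∅
  L4: in=∅ out=∅

Interfere edges:
  d↔{p}
  p↔{d,t}
  s↔{w}
  t↔{p,w}
  w↔{s,t,y}
  y↔{w}

N(d) = ["p"]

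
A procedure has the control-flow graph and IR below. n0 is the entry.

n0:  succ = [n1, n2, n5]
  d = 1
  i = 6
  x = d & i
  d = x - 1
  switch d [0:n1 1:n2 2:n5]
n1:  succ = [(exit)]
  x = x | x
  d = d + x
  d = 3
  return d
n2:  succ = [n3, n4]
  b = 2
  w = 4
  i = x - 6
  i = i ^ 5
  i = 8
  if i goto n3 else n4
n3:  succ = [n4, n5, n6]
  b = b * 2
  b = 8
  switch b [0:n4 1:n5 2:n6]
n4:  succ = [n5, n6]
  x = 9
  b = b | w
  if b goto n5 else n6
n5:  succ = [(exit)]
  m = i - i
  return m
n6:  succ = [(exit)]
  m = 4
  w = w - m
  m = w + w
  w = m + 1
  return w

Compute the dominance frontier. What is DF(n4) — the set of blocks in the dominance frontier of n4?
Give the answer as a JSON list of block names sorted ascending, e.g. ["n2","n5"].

idom tree: n1←n0 n2←n0 n3←n2 n4←n2 n5←n0 n6←n2
Dom at joins:
  n4: preds {n2,n3}: {n0,n2} ∩ {n0,n2,n3} = {n0,n2}; idom=n2
  n5: preds {n0,n3,n4}: {n0} ∩ {n0,n2,n3} ∩ {n0,n2,n4} = {n0}; idom=n0
  n6: preds {n3,n4}: {n0,n2,n3} ∩ {n0,n2,n4} = {n0,n2}; idom=n2

DF walk-up:
  join n4 pred n2: · stop@n2
  join n4 pred n3: n3 stop@n2
  join n5 pred n0: · stop@n0
  join n5 pred n3: n3→n2 stop@n0
  join n5 pred n4: n4→n2 stop@n0
  join n6 pred n3: n3 stop@n2
  join n6 pred n4: n4 stop@n2
  n0: DF=∅
  n1: DF=∅
  n2: DF={n5}
  n3: DF={n4,n5,n6}
  n4: DF={n5,n6}
  n5: DF=∅
  n6: DF=∅

DF(n4) = ["n5", "n6"]

Answer: ["n5", "n6"]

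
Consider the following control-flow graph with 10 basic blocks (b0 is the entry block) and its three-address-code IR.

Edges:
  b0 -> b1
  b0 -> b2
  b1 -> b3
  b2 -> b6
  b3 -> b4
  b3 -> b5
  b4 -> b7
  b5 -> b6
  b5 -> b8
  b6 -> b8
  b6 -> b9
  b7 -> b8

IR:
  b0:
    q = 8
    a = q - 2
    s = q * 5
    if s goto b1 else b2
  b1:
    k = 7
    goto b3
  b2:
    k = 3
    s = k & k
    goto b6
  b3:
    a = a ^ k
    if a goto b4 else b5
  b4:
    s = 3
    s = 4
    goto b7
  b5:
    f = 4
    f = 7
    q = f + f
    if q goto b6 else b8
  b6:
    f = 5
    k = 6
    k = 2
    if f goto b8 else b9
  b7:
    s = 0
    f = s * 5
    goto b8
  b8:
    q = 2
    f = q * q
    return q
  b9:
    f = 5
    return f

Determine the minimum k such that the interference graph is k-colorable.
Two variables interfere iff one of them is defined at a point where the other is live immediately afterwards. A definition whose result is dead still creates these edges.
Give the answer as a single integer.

Per-block:
  b0 def {a,q,s} use ∅
  b1 def {k} use ∅
  b2 def {k,s} use ∅
  b3 def {a} use {a,k}
  b4 def {s} use ∅
  b5 def {f,q} use ∅
  b6 def {f,k} use ∅
  b7 def {f,s} use ∅
  b8 def {f,q} use ∅
  b9 def {f} use ∅

Live sets:
  b0: in=∅ out={a}
  b1: in={a} out={a,k}
  b2: in=∅ out=∅
  b3: in={a,k} out=∅
  b4: in=∅ out=∅
  b5: in=∅ out=∅
  b6: in=∅ out=∅
  b7: in=∅ out=∅
  b8: in=∅ out=∅
  b9: in=∅ out=∅

Interference:
  a: {k,q,s}
  f: {k,q}
  k: {a,f}
  q: {a,f}
  s: {a}

Colouring:
  clique {a,k} ⇒ need ≥ 2
  2-colouring: r0={a,f}  r1={k,q,s}
  χ = 2

Answer: 2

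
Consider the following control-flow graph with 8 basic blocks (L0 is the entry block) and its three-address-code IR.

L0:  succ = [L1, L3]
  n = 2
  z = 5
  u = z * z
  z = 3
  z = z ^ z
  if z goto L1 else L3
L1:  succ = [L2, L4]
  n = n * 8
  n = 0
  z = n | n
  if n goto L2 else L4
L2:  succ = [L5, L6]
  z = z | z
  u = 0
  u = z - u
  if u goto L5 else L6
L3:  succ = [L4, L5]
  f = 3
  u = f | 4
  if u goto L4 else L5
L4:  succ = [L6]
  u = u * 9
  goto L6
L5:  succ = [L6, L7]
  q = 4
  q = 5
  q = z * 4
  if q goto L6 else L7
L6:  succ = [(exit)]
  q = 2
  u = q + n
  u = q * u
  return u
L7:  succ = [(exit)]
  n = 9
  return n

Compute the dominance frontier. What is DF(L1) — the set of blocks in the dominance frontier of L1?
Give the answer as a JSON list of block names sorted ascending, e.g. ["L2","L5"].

Answer: ["L4", "L5", "L6"]

Analysis:
idom tree: L1←L0 L2←L1 L3←L0 L4←L0 L5←L0 L6←L0 L7←L5
Dom at joins:
  L4: preds {L1,L3}: {L0,L1} ∩ {L0,L3} = {L0}; idom=L0
  L5: preds {L2,L3}: {L0,L1,L2} ∩ {L0,L3} = {L0}; idom=L0
  L6: preds {L2,L4,L5}: {L0,L1,L2} ∩ {L0,L4} ∩ {L0,L5} = {L0}; idom=L0

DF derivation:
  L4←L1: walk L1 to L0
  L4←L3: walk L3 to L0
  L5←L2: walk L2→L1 to L0
  L5←L3: walk L3 to L0
  L6←L2: walk L2→L1 to L0
  L6←L4: walk L4 to L0
  L6←L5: walk L5 to L0
  DF(L0)=∅
  DF(L1)={L4,L5,L6}
  DF(L2)={L5,L6}
  DF(L3)={L4,L5}
  DF(L4)={L6}
  DF(L5)={L6}
  DF(L6)=∅
  DF(L7)=∅

DF(L1) = ["L4", "L5", "L6"]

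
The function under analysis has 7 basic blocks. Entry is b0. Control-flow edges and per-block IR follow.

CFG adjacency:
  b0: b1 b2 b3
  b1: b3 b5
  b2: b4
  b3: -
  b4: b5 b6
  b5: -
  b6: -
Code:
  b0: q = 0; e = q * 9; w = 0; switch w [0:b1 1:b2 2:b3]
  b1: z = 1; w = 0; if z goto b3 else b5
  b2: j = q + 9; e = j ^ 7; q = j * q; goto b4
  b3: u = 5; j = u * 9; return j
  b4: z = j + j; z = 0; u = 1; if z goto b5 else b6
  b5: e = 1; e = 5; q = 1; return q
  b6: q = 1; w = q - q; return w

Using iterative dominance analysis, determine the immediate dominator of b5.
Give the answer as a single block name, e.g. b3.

Answer: b0

Derivation:
idom tree: b1←b0 b2←b0 b3←b0 b4←b2 b5←b0 b6←b4
Join-block Dom:
  b3: preds {b0,b1}: {b0} ∩ {b0,b1} = {b0}; idom=b0
  b5: preds {b1,b4}: {b0,b1} ∩ {b0,b2,b4} = {b0}; idom=b0

idom(b5) = b0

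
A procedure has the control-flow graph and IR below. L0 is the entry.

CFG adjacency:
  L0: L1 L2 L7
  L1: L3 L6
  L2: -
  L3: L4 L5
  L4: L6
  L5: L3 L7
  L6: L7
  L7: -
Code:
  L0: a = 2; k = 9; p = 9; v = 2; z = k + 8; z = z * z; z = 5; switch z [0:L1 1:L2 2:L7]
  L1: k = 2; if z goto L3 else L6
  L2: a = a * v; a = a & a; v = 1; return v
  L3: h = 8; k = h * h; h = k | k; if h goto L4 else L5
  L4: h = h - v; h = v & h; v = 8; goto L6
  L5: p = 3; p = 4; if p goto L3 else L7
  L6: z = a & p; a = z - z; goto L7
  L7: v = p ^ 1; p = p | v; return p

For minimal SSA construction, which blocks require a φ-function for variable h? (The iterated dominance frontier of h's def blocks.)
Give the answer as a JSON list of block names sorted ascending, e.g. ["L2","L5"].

idom tree: L1←L0 L2←L0 L3←L1 L4←L3 L5←L3 L6←L1 L7←L0
Join-block Dom:
  L3: preds {L1,L5}: {L0,L1} ∩ {L0,L1,L3,L5} = {L0,L1}; idom=L1
  L6: preds {L1,L4}: {L0,L1} ∩ {L0,L1,L3,L4} = {L0,L1}; idom=L1
  L7: preds {L0,L5,L6}: {L0} ∩ {L0,L1,L3,L5} ∩ {L0,L1,L6} = {L0}; idom=L0

DF derivation:
  join L3 pred L1: · stop@L1
  join L3 pred L5: L5→L3 stop@L1
  join L6 pred L1: · stop@L1
  join L6 pred L4: L4→L3 stop@L1
  join L7 pred L0: · stop@L0
  join L7 pred L5: L5→L3→L1 stop@L0
  join L7 pred L6: L6→L1 stop@L0
  L0: DF=∅
  L1: DF={L7}
  L2: DF=∅
  L3: DF={L3,L6,L7}
  L4: DF={L6}
  L5: DF={L3,L7}
  L6: DF={L7}
  L7: DF=∅

φ for h: defs {L3,L4}
  DF⁺ = {L3,L6,L7}

Answer: ["L3", "L6", "L7"]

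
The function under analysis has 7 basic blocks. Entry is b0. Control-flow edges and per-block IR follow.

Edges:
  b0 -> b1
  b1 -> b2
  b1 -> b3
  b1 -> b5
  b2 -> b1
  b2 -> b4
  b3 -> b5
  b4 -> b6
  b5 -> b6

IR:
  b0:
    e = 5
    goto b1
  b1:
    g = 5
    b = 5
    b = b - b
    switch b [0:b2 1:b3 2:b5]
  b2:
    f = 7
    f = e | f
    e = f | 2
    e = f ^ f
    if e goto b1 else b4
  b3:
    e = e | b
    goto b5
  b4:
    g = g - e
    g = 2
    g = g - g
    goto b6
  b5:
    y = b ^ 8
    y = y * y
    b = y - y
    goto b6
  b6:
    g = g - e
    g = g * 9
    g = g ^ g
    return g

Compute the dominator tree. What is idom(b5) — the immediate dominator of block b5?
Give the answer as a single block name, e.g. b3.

idom tree: b1←b0 b2←b1 b3←b1 b4←b2 b5←b1 b6←b1
Dom∩ at merges:
  b1: preds {b0,b2}: {b0} ∩ {b0,b1,b2} = {b0}; idom=b0
  b5: preds {b1,b3}: {b0,b1} ∩ {b0,b1,b3} = {b0,b1}; idom=b1
  b6: preds {b4,b5}: {b0,b1,b2,b4} ∩ {b0,b1,b5} = {b0,b1}; idom=b1

idom(b5) = b1

Answer: b1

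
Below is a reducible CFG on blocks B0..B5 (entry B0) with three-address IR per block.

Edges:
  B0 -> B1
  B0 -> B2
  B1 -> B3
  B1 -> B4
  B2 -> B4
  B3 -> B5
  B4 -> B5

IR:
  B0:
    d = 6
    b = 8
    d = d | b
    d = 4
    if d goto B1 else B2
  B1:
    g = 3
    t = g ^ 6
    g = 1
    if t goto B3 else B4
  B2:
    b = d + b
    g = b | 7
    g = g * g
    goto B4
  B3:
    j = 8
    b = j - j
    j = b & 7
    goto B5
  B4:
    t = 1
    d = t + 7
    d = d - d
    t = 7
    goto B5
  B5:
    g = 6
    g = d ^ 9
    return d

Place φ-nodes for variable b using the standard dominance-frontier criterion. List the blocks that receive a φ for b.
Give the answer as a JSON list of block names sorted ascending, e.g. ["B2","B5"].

idom tree: B1←B0 B2←B0 B3←B1 B4←B0 B5←B0
Dom at joins:
  B4: preds {B1,B2}: {B0,B1} ∩ {B0,B2} = {B0}; idom=B0
  B5: preds {B3,B4}: {B0,B1,B3} ∩ {B0,B4} = {B0}; idom=B0

Frontier:
  join B4 pred B1: B1 stop@B0
  join B4 pred B2: B2 stop@B0
  join B5 pred B3: B3→B1 stop@B0
  join B5 pred B4: B4 stop@B0
  B0 → ∅
  B1 → {B4,B5}
  B2 → {B4}
  B3 → {B5}
  B4 → {B5}
  B5 → ∅

φ for b: defs {B0,B2,B3}
  DF⁺ = {B4,B5}

Answer: ["B4", "B5"]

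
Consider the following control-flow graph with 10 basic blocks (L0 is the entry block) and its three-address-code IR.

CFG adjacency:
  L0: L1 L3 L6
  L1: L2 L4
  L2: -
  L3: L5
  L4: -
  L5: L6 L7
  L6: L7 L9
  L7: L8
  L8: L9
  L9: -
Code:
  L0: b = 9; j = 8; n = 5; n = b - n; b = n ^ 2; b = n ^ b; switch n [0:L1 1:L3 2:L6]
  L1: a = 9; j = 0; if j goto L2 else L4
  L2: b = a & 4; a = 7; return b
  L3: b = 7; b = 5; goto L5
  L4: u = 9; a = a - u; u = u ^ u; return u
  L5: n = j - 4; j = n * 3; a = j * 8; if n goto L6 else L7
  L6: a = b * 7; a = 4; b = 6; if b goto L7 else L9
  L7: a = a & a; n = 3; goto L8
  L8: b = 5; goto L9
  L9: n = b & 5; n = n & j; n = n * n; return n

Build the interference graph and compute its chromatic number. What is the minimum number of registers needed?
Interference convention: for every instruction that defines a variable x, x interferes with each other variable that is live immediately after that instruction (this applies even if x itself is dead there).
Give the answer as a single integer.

def/use:
  L0 def {b,j,n} use ∅
  L1 def {a,j} use ∅
  L2 def {a,b} use {a}
  L3 def {b} use ∅
  L4 def {a,u} use {a}
  L5 def {a,j,n} use {j}
  L6 def {a,b} use {b}
  L7 def {a,n} use {a}
  L8 def {b} use ∅
  L9 def {n} use {b,j}

Live sets:
  L0 li=∅ lo={b,j}
  L1 li=∅ lo={a}
  L2 li={a} lo=∅
  L3 li={j} lo={b,j}
  L4 li={a} lo=∅
  L5 li={b,j} lo={a,b,j}
  L6 li={b,j} lo={a,b,j}
  L7 li={a,j} lo={j}
  L8 li={j} lo={b,j}
  L9 li={b,j} lo=∅

Interfere edges:
  a: {b,j,n,u}
  b: {a,j,n}
  j: {a,b,n}
  n: {a,b,j}
  u: {a}

Registers:
  lower bound: {a,b,j,n} mutually conflict ⇒ χ ≥ 4
  4-colouring: c0={a}  c1={b,u}  c2={j}  c3={n}
  χ = 4

Answer: 4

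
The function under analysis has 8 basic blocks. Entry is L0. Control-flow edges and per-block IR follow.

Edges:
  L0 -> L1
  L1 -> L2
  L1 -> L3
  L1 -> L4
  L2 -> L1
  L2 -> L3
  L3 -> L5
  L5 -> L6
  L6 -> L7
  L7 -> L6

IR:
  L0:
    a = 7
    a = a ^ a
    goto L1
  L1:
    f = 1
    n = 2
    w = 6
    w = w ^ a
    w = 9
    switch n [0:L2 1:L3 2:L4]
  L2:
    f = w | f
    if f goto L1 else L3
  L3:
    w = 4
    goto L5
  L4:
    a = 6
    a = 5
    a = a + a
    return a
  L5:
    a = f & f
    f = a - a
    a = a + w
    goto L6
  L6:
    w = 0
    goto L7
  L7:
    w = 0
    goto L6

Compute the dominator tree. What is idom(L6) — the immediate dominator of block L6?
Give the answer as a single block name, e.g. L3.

idom tree: L1←L0 L2←L1 L3←L1 L4←L1 L5←L3 L6←L5 L7←L6
Dom∩ at merges:
  L1: preds {L0,L2}: {L0} ∩ {L0,L1,L2} = {L0}; idom=L0
  L3: preds {L1,L2}: {L0,L1} ∩ {L0,L1,L2} = {L0,L1}; idom=L1
  L6: preds {L5,L7}: {L0,L1,L3,L5} ∩ {L0,L1,L3,L5,L6,L7} = {L0,L1,L3,L5}; idom=L5

idom(L6) = L5

Answer: L5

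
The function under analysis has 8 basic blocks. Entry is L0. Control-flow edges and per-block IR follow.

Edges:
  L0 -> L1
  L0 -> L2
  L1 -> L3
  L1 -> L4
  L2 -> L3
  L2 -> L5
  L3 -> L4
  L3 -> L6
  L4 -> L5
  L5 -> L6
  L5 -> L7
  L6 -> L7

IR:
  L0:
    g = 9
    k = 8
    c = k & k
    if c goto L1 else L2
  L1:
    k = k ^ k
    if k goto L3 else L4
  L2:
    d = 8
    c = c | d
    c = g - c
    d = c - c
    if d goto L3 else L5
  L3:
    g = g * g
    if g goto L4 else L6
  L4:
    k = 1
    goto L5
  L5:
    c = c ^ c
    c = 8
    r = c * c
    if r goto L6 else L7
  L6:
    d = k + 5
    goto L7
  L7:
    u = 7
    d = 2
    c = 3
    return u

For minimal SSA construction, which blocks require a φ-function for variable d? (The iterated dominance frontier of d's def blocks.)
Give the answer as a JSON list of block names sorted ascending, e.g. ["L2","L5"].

idom tree: L1←L0 L2←L0 L3←L0 L4←L0 L5←L0 L6←L0 L7←L0
Dom at joins:
  L3: preds {L1,L2}: {L0,L1} ∩ {L0,L2} = {L0}; idom=L0
  L4: preds {L1,L3}: {L0,L1} ∩ {L0,L3} = {L0}; idom=L0
  L5: preds {L2,L4}: {L0,L2} ∩ {L0,L4} = {L0}; idom=L0
  L6: preds {L3,L5}: {L0,L3} ∩ {L0,L5} = {L0}; idom=L0
  L7: preds {L5,L6}: {L0,L5} ∩ {L0,L6} = {L0}; idom=L0

Frontier:
  L3←L1: walk L1 to L0
  L3←L2: walk L2 to L0
  L4←L1: walk L1 to L0
  L4←L3: walk L3 to L0
  L5←L2: walk L2 to L0
  L5←L4: walk L4 to L0
  L6←L3: walk L3 to L0
  L6←L5: walk L5 to L0
  L7←L5: walk L5 to L0
  L7←L6: walk L6 to L0
  L0: DF=∅
  L1: DF={L3,L4}
  L2: DF={L3,L5}
  L3: DF={L4,L6}
  L4: DF={L5}
  L5: DF={L6,L7}
  L6: DF={L7}
  L7: DF=∅

φ for d: defs {L2,L6,L7}
  DF⁺ = {L3,L4,L5,L6,L7}

Answer: ["L3", "L4", "L5", "L6", "L7"]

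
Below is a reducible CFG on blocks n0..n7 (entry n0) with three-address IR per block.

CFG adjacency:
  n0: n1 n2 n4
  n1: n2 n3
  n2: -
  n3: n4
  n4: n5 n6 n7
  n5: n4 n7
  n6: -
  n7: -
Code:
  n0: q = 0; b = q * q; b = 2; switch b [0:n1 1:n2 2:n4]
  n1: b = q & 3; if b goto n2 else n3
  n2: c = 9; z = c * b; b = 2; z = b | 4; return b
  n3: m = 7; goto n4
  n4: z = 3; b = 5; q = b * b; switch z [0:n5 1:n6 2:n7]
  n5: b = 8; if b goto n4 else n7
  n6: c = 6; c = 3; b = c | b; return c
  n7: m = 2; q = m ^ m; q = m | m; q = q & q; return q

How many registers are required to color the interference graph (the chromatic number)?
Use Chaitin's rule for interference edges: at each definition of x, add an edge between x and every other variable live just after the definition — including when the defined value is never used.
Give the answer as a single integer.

Block summaries:
  n0: {b,q} / ∅
  n1: {b} / {q}
  n2: {b,c,z} / {b}
  n3: {m} / ∅
  n4: {b,q,z} / ∅
  n5: {b} / ∅
  n6: {b,c} / {b}
  n7: {m,q} / ∅

Backward fixpoint:
  n0 li=∅ lo={b,q}
  n1 li={q} lo={b}
  n2 li={b} lo=∅
  n3 li=∅ lo=∅
  n4 li=∅ lo={b}
  n5 li=∅ lo=∅
  n6 li={b} lo=∅
  n7 li=∅ lo=∅

Conflict graph:
  b↔{c,q,z}
  c↔{b}
  m↔{q}
  q↔{b,m,z}
  z↔{b,q}

Chromatic number:
  lower bound: {b,q,z} mutually conflict ⇒ χ ≥ 3
  3-colouring: c0={b,m}  c1={c,q}  c2={z}
  χ = 3

Answer: 3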